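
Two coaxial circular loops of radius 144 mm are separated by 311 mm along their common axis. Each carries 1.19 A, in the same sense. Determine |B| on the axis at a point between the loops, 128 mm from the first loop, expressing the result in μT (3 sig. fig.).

B ≈ 3.40 μT

Each loop contributes B = μ₀IR²/[2(R²+z²)^(3/2)] on the axis, with z measured from that loop.
Loop 1 (z = 0.128 m): B₁ = 2.17×10⁻⁶ T. Loop 2 (z = 0.183 m): B₂ = 1.23×10⁻⁶ T.
The fields add: B = B₁ + B₂ = 3.40×10⁻⁶ T.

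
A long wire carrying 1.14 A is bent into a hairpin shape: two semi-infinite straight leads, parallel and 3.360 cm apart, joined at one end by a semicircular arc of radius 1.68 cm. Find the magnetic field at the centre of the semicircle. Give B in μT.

B ≈ 34.9 μT

The semicircular arc contributes B_arc = μ₀I·π/(4πR) = μ₀I/(4R) = 2.13×10⁻⁵ T.
Each semi-infinite lead is at perpendicular distance R = 0.0168 m from the centre, with the perpendicular foot at its near end, so it contributes μ₀I/(4πR); both point the same way, together 1.36×10⁻⁵ T.
Arc and leads all point the same direction: B = 2.13×10⁻⁵ + 1.36×10⁻⁵ = 3.49×10⁻⁵ T.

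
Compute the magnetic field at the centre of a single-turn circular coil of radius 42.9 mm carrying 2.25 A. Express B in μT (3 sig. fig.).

At the centre of a circular loop the Biot–Savart law gives B = μ₀I/(2R).
B = (4π×10⁻⁷ × 2.25) / (2 × 0.0429) = 3.30×10⁻⁵ T.

B ≈ 33.0 μT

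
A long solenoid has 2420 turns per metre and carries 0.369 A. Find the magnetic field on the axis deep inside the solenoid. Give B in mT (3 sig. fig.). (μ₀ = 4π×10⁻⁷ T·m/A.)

B ≈ 1.12 mT

Inside a long solenoid, B = μ₀nI with n = 2420 turns/m.
B = 4π×10⁻⁷ × 2420 × 0.369 = 1.12×10⁻³ T.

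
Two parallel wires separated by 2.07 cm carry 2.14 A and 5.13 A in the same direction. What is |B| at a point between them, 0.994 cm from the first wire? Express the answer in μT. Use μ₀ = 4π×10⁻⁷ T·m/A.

Each long wire gives B = μ₀I/(2πd). Distances are d₁ = 0.00994 m and d₂ = 0.01076 m.
B₁ = 4.31×10⁻⁵ T, B₂ = 9.54×10⁻⁵ T.
Between parallel currents the two contributions point in opposite directions, so they subtract. B = |B₁ − B₂| = |4.31×10⁻⁵ − 9.54×10⁻⁵| = 5.23×10⁻⁵ T.

B ≈ 52.3 μT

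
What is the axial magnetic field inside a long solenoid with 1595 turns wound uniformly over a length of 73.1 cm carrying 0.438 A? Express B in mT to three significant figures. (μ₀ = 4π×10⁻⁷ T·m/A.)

B ≈ 1.20 mT

Inside a long solenoid, B = μ₀nI with n = 2182 turns/m.
B = 4π×10⁻⁷ × 2182 × 0.438 = 1.20×10⁻³ T.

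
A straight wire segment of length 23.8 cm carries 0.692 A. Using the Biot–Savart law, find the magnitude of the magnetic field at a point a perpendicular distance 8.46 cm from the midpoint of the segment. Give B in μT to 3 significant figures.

B ≈ 1.33 μT

For a finite straight segment, B = (μ₀I/4πd)(sinθ₁ + sinθ₂), where θ₁, θ₂ are the angles from the perpendicular to each end.
The perpendicular from the point meets the wire at its midpoint, so each end is L/2 = 0.119 m away along the wire.
sinθ₁ = 0.119/√(0.119²+0.0846²) = 0.8150; sinθ₂ = 0.119/√(0.119²+0.0846²) = 0.8150.
B = (4π×10⁻⁷ × 0.692) / (4π × 0.0846) × (0.8150 + 0.8150) = 1.33×10⁻⁶ T.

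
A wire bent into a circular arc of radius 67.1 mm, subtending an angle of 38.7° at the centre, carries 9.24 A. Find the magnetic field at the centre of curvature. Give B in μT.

B ≈ 9.30 μT

The Biot–Savart field of a circular arc at its centre is B = μ₀Iφ/(4πR), with φ = 0.6754 rad.
B = (4π×10⁻⁷ × 9.24 × 0.6754) / (4π × 0.0671) = 9.30×10⁻⁶ T.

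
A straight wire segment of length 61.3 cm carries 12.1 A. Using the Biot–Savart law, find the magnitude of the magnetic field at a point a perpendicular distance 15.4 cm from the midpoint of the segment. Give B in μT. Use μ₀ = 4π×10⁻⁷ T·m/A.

For a finite straight segment, B = (μ₀I/4πd)(sinθ₁ + sinθ₂), where θ₁, θ₂ are the angles from the perpendicular to each end.
The perpendicular from the point meets the wire at its midpoint, so each end is L/2 = 0.3065 m away along the wire.
sinθ₁ = 0.3065/√(0.3065²+0.154²) = 0.8936; sinθ₂ = 0.3065/√(0.3065²+0.154²) = 0.8936.
B = (4π×10⁻⁷ × 12.1) / (4π × 0.154) × (0.8936 + 0.8936) = 1.40×10⁻⁵ T.

B ≈ 14.0 μT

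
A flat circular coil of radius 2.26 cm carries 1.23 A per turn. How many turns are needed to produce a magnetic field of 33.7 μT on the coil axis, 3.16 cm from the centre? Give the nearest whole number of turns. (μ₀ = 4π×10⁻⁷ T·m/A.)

N = 5

For an N-turn coil, B = Nμ₀IR²/[2(R²+z²)^(3/2)]. A single turn gives B₁ = 6.73×10⁻⁶ T with R = 0.0226 m, z = 0.0316 m.
N = B/B₁ = 3.37×10⁻⁵ / 6.73×10⁻⁶ = 5.01.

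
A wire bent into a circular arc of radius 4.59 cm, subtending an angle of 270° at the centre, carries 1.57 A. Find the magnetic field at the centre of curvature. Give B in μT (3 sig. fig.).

B ≈ 16.1 μT

The Biot–Savart field of a circular arc at its centre is B = μ₀Iφ/(4πR), with φ = 4.712 rad.
B = (4π×10⁻⁷ × 1.57 × 4.712) / (4π × 0.0459) = 1.61×10⁻⁵ T.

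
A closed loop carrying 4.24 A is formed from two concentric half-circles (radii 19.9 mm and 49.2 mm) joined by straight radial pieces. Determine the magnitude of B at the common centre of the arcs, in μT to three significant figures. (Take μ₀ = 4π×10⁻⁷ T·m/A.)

B ≈ 39.9 μT

The radial connectors point toward the centre, so dl × r̂ = 0 and they contribute nothing.
Each semicircle gives μ₀I/(4R): inner arc 6.69×10⁻⁵ T, outer arc 2.71×10⁻⁵ T.
The two arcs carry current in opposite angular senses, so their fields oppose: B = |6.69×10⁻⁵ − 2.71×10⁻⁵| = 3.99×10⁻⁵ T.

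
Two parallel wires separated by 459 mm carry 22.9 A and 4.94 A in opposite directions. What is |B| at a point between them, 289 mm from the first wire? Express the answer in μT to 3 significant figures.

Each long wire gives B = μ₀I/(2πd). Distances are d₁ = 0.289 m and d₂ = 0.17 m.
B₁ = 1.58×10⁻⁵ T, B₂ = 5.81×10⁻⁶ T.
Between antiparallel currents both contributions point the same way, so they add. B = B₁ + B₂ = 1.58×10⁻⁵ + 5.81×10⁻⁶ = 2.17×10⁻⁵ T.

B ≈ 21.7 μT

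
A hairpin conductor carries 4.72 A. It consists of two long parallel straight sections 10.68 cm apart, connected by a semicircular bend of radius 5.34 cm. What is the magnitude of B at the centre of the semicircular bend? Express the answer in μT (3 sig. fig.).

The semicircular arc contributes B_arc = μ₀I·π/(4πR) = μ₀I/(4R) = 2.78×10⁻⁵ T.
Each semi-infinite lead is at perpendicular distance R = 0.0534 m from the centre, with the perpendicular foot at its near end, so it contributes μ₀I/(4πR); both point the same way, together 1.77×10⁻⁵ T.
Arc and leads all point the same direction: B = 2.78×10⁻⁵ + 1.77×10⁻⁵ = 4.54×10⁻⁵ T.

B ≈ 45.4 μT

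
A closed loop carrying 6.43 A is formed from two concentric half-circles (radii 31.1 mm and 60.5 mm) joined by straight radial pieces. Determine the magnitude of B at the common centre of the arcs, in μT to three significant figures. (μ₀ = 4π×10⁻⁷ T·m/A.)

The radial connectors point toward the centre, so dl × r̂ = 0 and they contribute nothing.
Each semicircle gives μ₀I/(4R): inner arc 6.50×10⁻⁵ T, outer arc 3.34×10⁻⁵ T.
The two arcs carry current in opposite angular senses, so their fields oppose: B = |6.50×10⁻⁵ − 3.34×10⁻⁵| = 3.16×10⁻⁵ T.

B ≈ 31.6 μT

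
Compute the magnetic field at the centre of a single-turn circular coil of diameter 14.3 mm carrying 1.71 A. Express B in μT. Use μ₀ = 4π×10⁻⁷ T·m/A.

B ≈ 150 μT

At the centre of a circular loop the Biot–Savart law gives B = μ₀I/(2R) (so R = 0.00715 m).
B = (4π×10⁻⁷ × 1.71) / (2 × 0.00715) = 1.50×10⁻⁴ T.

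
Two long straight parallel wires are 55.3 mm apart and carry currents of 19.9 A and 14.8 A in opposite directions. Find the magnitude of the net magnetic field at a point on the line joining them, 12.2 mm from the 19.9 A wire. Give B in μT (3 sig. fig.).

Each long wire gives B = μ₀I/(2πd). Distances are d₁ = 0.0122 m and d₂ = 0.0431 m.
B₁ = 3.26×10⁻⁴ T, B₂ = 6.87×10⁻⁵ T.
Between antiparallel currents both contributions point the same way, so they add. B = B₁ + B₂ = 3.26×10⁻⁴ + 6.87×10⁻⁵ = 3.95×10⁻⁴ T.

B ≈ 395 μT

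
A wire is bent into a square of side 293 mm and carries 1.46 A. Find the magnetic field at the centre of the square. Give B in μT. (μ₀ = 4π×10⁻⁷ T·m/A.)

Each side is a finite straight segment at perpendicular distance d = a/(2 tan(π/4)) = 0.1465 m from the centre, with end-angles ±π/4.
One side contributes B₁ = (μ₀I/4πd)·2 sin(π/4) = 1.41×10⁻⁶ T.
All 4 sides add in the same direction: B = 4 × 1.41×10⁻⁶ = 5.64×10⁻⁶ T.

B ≈ 5.64 μT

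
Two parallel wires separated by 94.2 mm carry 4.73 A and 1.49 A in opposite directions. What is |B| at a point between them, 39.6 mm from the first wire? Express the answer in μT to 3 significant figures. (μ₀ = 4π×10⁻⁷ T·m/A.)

B ≈ 29.3 μT

Each long wire gives B = μ₀I/(2πd). Distances are d₁ = 0.0396 m and d₂ = 0.0546 m.
B₁ = 2.39×10⁻⁵ T, B₂ = 5.46×10⁻⁶ T.
Between antiparallel currents both contributions point the same way, so they add. B = B₁ + B₂ = 2.39×10⁻⁵ + 5.46×10⁻⁶ = 2.93×10⁻⁵ T.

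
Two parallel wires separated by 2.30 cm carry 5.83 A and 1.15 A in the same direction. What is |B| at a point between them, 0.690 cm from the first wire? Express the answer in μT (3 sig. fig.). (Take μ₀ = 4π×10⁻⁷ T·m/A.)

B ≈ 155 μT

Each long wire gives B = μ₀I/(2πd). Distances are d₁ = 0.0069 m and d₂ = 0.0161 m.
B₁ = 1.69×10⁻⁴ T, B₂ = 1.43×10⁻⁵ T.
Between parallel currents the two contributions point in opposite directions, so they subtract. B = |B₁ − B₂| = |1.69×10⁻⁴ − 1.43×10⁻⁵| = 1.55×10⁻⁴ T.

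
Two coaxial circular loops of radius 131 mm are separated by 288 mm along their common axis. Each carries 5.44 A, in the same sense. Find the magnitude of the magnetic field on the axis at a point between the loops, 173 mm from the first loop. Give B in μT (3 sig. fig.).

Each loop contributes B = μ₀IR²/[2(R²+z²)^(3/2)] on the axis, with z measured from that loop.
Loop 1 (z = 0.173 m): B₁ = 5.74×10⁻⁶ T. Loop 2 (z = 0.115 m): B₂ = 1.11×10⁻⁵ T.
The fields add: B = B₁ + B₂ = 1.68×10⁻⁵ T.

B ≈ 16.8 μT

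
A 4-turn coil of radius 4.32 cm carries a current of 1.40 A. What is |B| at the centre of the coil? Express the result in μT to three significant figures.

B ≈ 81.4 μT

For an N-turn flat coil, B = Nμ₀I/(2R) with R = 0.0432 m.
B = 4 × 2.04×10⁻⁵ T = 8.14×10⁻⁵ T.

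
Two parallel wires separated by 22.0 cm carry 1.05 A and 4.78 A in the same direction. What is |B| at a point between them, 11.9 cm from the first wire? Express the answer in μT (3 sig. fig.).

B ≈ 7.70 μT

Each long wire gives B = μ₀I/(2πd). Distances are d₁ = 0.119 m and d₂ = 0.101 m.
B₁ = 1.76×10⁻⁶ T, B₂ = 9.47×10⁻⁶ T.
Between parallel currents the two contributions point in opposite directions, so they subtract. B = |B₁ − B₂| = |1.76×10⁻⁶ − 9.47×10⁻⁶| = 7.70×10⁻⁶ T.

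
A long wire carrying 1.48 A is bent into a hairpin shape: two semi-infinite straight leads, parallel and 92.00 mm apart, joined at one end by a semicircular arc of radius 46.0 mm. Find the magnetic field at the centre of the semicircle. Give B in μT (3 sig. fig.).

B ≈ 16.5 μT

The semicircular arc contributes B_arc = μ₀I·π/(4πR) = μ₀I/(4R) = 1.01×10⁻⁵ T.
Each semi-infinite lead is at perpendicular distance R = 0.046 m from the centre, with the perpendicular foot at its near end, so it contributes μ₀I/(4πR); both point the same way, together 6.43×10⁻⁶ T.
Arc and leads all point the same direction: B = 1.01×10⁻⁵ + 6.43×10⁻⁶ = 1.65×10⁻⁵ T.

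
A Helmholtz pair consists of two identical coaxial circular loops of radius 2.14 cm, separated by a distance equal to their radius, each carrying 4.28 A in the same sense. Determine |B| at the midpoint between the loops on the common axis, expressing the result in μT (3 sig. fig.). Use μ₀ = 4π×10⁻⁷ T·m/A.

B ≈ 180 μT

Each loop contributes B = μ₀IR²/[2(R²+z²)^(3/2)] on the axis, with z measured from that loop.
Loop 1 (z = 0.0107 m): B₁ = 8.99×10⁻⁵ T. Loop 2 (z = 0.0107 m): B₂ = 8.99×10⁻⁵ T.
The fields add: B = B₁ + B₂ = 1.80×10⁻⁴ T.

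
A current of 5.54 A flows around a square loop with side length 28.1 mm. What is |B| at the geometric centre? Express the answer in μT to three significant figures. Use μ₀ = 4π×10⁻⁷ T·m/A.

B ≈ 223 μT

Each side is a finite straight segment at perpendicular distance d = a/(2 tan(π/4)) = 0.01405 m from the centre, with end-angles ±π/4.
One side contributes B₁ = (μ₀I/4πd)·2 sin(π/4) = 5.58×10⁻⁵ T.
All 4 sides add in the same direction: B = 4 × 5.58×10⁻⁵ = 2.23×10⁻⁴ T.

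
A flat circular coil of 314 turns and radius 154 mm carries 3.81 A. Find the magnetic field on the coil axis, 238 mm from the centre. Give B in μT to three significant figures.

For an N-turn flat coil, B = Nμ₀IR²/[2(R²+z²)^(3/2)] with R = 0.154 m, z = 0.238 m.
B = 314 × 2.49×10⁻⁶ T = 7.83×10⁻⁴ T.

B ≈ 783 μT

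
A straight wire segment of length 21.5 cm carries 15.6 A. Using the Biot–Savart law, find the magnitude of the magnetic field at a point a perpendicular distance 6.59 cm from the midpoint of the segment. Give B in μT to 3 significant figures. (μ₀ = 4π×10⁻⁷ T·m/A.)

B ≈ 40.4 μT

For a finite straight segment, B = (μ₀I/4πd)(sinθ₁ + sinθ₂), where θ₁, θ₂ are the angles from the perpendicular to each end.
The perpendicular from the point meets the wire at its midpoint, so each end is L/2 = 0.1075 m away along the wire.
sinθ₁ = 0.1075/√(0.1075²+0.0659²) = 0.8526; sinθ₂ = 0.1075/√(0.1075²+0.0659²) = 0.8526.
B = (4π×10⁻⁷ × 15.6) / (4π × 0.0659) × (0.8526 + 0.8526) = 4.04×10⁻⁵ T.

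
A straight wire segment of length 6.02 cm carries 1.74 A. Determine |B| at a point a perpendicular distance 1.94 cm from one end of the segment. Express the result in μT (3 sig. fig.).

For a finite straight segment, B = (μ₀I/4πd)(sinθ₁ + sinθ₂), where θ₁, θ₂ are the angles from the perpendicular to each end.
The perpendicular foot is at one end, so the two end-offsets along the wire are 0 and L = 0.0602 m.
sinθ₁ = 0/√(0²+0.0194²) = 0.0000; sinθ₂ = 0.0602/√(0.0602²+0.0194²) = 0.9518.
B = (4π×10⁻⁷ × 1.74) / (4π × 0.0194) × (0.0000 + 0.9518) = 8.54×10⁻⁶ T.

B ≈ 8.54 μT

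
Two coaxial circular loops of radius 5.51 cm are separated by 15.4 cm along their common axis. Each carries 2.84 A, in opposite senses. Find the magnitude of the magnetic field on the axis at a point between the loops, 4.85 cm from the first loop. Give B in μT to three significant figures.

Each loop contributes B = μ₀IR²/[2(R²+z²)^(3/2)] on the axis, with z measured from that loop.
Loop 1 (z = 0.0485 m): B₁ = 1.37×10⁻⁵ T. Loop 2 (z = 0.1055 m): B₂ = 3.21×10⁻⁶ T.
The fields oppose: B = |B₁ − B₂| = 1.05×10⁻⁵ T.

B ≈ 10.5 μT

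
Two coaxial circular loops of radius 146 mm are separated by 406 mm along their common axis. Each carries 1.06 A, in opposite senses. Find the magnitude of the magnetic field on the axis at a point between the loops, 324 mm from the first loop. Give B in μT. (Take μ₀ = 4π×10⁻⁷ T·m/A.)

Each loop contributes B = μ₀IR²/[2(R²+z²)^(3/2)] on the axis, with z measured from that loop.
Loop 1 (z = 0.324 m): B₁ = 3.16×10⁻⁷ T. Loop 2 (z = 0.082 m): B₂ = 3.02×10⁻⁶ T.
The fields oppose: B = |B₁ − B₂| = 2.71×10⁻⁶ T.

B ≈ 2.71 μT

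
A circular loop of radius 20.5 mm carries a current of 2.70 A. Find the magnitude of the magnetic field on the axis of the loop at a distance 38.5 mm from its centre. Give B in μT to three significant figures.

On the axis of a circular loop, B = μ₀IR² / [2(R²+z²)^(3/2)].
R² + z² = (0.0205)² + (0.0385)² = 0.001903 m², and (R²+z²)^(3/2) = 8.30×10⁻⁵ m³.
B = (4π×10⁻⁷ × 2.70 × 0.0004203) / (2 × 8.30×10⁻⁵) = 8.59×10⁻⁶ T.

B ≈ 8.59 μT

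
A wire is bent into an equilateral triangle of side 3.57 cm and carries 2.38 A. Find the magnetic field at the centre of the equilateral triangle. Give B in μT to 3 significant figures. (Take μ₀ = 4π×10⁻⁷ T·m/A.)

B ≈ 120 μT

Each side is a finite straight segment at perpendicular distance d = a/(2 tan(π/3)) = 0.01031 m from the centre, with end-angles ±π/3.
One side contributes B₁ = (μ₀I/4πd)·2 sin(π/3) = 4.00×10⁻⁵ T.
All 3 sides add in the same direction: B = 3 × 4.00×10⁻⁵ = 1.20×10⁻⁴ T.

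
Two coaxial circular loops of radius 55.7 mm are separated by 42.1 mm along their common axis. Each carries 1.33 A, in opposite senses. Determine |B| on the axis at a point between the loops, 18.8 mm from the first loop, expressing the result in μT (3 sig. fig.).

Each loop contributes B = μ₀IR²/[2(R²+z²)^(3/2)] on the axis, with z measured from that loop.
Loop 1 (z = 0.0188 m): B₁ = 1.28×10⁻⁵ T. Loop 2 (z = 0.0233 m): B₂ = 1.18×10⁻⁵ T.
The fields oppose: B = |B₁ − B₂| = 9.82×10⁻⁷ T.

B ≈ 0.982 μT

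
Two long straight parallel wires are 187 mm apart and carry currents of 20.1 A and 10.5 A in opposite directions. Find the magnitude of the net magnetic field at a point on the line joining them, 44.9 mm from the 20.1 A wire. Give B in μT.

Each long wire gives B = μ₀I/(2πd). Distances are d₁ = 0.0449 m and d₂ = 0.1421 m.
B₁ = 8.95×10⁻⁵ T, B₂ = 1.48×10⁻⁵ T.
Between antiparallel currents both contributions point the same way, so they add. B = B₁ + B₂ = 8.95×10⁻⁵ + 1.48×10⁻⁵ = 1.04×10⁻⁴ T.

B ≈ 104 μT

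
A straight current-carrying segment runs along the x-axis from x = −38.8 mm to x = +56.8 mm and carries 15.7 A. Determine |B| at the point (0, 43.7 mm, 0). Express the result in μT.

For a finite straight segment, B = (μ₀I/4πd)(sinθ₁ + sinθ₂), where θ₁, θ₂ are the angles from the perpendicular to each end.
The perpendicular distance is d = 0.0437 m; the end-offsets along the wire are a = 0.0388 m and b = 0.0568 m.
sinθ₁ = 0.0388/√(0.0388²+0.0437²) = 0.6639; sinθ₂ = 0.0568/√(0.0568²+0.0437²) = 0.7926.
B = (4π×10⁻⁷ × 15.7) / (4π × 0.0437) × (0.6639 + 0.7926) = 5.23×10⁻⁵ T.

B ≈ 52.3 μT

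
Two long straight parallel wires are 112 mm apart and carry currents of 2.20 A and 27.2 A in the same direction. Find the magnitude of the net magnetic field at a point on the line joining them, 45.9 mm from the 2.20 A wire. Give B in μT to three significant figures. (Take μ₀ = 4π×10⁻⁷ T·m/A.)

Each long wire gives B = μ₀I/(2πd). Distances are d₁ = 0.0459 m and d₂ = 0.0661 m.
B₁ = 9.59×10⁻⁶ T, B₂ = 8.23×10⁻⁵ T.
Between parallel currents the two contributions point in opposite directions, so they subtract. B = |B₁ − B₂| = |9.59×10⁻⁶ − 8.23×10⁻⁵| = 7.27×10⁻⁵ T.

B ≈ 72.7 μT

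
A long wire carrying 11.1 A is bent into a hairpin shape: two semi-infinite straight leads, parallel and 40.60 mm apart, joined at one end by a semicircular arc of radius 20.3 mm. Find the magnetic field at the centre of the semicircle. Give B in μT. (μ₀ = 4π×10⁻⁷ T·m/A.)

B ≈ 281 μT

The semicircular arc contributes B_arc = μ₀I·π/(4πR) = μ₀I/(4R) = 1.72×10⁻⁴ T.
Each semi-infinite lead is at perpendicular distance R = 0.0203 m from the centre, with the perpendicular foot at its near end, so it contributes μ₀I/(4πR); both point the same way, together 1.09×10⁻⁴ T.
Arc and leads all point the same direction: B = 1.72×10⁻⁴ + 1.09×10⁻⁴ = 2.81×10⁻⁴ T.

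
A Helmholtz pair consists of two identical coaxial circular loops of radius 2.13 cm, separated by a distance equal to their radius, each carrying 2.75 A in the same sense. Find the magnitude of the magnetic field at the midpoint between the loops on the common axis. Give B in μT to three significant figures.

Each loop contributes B = μ₀IR²/[2(R²+z²)^(3/2)] on the axis, with z measured from that loop.
Loop 1 (z = 0.01065 m): B₁ = 5.80×10⁻⁵ T. Loop 2 (z = 0.01065 m): B₂ = 5.80×10⁻⁵ T.
The fields add: B = B₁ + B₂ = 1.16×10⁻⁴ T.

B ≈ 116 μT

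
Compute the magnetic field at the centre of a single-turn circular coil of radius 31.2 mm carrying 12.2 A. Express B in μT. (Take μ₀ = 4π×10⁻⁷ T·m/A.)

B ≈ 246 μT

At the centre of a circular loop the Biot–Savart law gives B = μ₀I/(2R).
B = (4π×10⁻⁷ × 12.2) / (2 × 0.0312) = 2.46×10⁻⁴ T.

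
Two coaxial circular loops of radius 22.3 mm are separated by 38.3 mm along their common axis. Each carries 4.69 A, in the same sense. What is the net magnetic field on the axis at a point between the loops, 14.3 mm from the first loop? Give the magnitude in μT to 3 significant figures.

Each loop contributes B = μ₀IR²/[2(R²+z²)^(3/2)] on the axis, with z measured from that loop.
Loop 1 (z = 0.0143 m): B₁ = 7.88×10⁻⁵ T. Loop 2 (z = 0.024 m): B₂ = 4.17×10⁻⁵ T.
The fields add: B = B₁ + B₂ = 1.21×10⁻⁴ T.

B ≈ 121 μT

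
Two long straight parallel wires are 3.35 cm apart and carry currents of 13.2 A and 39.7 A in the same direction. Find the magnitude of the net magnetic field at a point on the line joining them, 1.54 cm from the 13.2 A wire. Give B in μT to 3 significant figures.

B ≈ 267 μT

Each long wire gives B = μ₀I/(2πd). Distances are d₁ = 0.0154 m and d₂ = 0.0181 m.
B₁ = 1.71×10⁻⁴ T, B₂ = 4.39×10⁻⁴ T.
Between parallel currents the two contributions point in opposite directions, so they subtract. B = |B₁ − B₂| = |1.71×10⁻⁴ − 4.39×10⁻⁴| = 2.67×10⁻⁴ T.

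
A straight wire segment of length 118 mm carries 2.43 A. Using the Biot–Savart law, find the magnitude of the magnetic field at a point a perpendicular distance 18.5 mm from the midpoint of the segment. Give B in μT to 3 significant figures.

B ≈ 25.1 μT

For a finite straight segment, B = (μ₀I/4πd)(sinθ₁ + sinθ₂), where θ₁, θ₂ are the angles from the perpendicular to each end.
The perpendicular from the point meets the wire at its midpoint, so each end is L/2 = 0.059 m away along the wire.
sinθ₁ = 0.059/√(0.059²+0.0185²) = 0.9542; sinθ₂ = 0.059/√(0.059²+0.0185²) = 0.9542.
B = (4π×10⁻⁷ × 2.43) / (4π × 0.0185) × (0.9542 + 0.9542) = 2.51×10⁻⁵ T.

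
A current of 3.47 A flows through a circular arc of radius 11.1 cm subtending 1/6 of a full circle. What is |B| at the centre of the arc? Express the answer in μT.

B ≈ 3.27 μT

The Biot–Savart field of a circular arc at its centre is B = μ₀Iφ/(4πR), with φ = 1.047 rad.
B = (4π×10⁻⁷ × 3.47 × 1.047) / (4π × 0.111) = 3.27×10⁻⁶ T.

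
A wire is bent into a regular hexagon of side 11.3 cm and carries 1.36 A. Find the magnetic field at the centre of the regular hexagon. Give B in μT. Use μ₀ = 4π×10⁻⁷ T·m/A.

Each side is a finite straight segment at perpendicular distance d = a/(2 tan(π/6)) = 0.09786 m from the centre, with end-angles ±π/6.
One side contributes B₁ = (μ₀I/4πd)·2 sin(π/6) = 1.39×10⁻⁶ T.
All 6 sides add in the same direction: B = 6 × 1.39×10⁻⁶ = 8.34×10⁻⁶ T.

B ≈ 8.34 μT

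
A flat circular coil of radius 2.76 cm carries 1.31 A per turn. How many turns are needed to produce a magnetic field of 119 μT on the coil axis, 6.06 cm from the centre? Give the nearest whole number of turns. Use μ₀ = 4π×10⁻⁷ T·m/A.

N = 56

For an N-turn coil, B = Nμ₀IR²/[2(R²+z²)^(3/2)]. A single turn gives B₁ = 2.12×10⁻⁶ T with R = 0.0276 m, z = 0.0606 m.
N = B/B₁ = 1.19×10⁻⁴ / 2.12×10⁻⁶ = 56.04.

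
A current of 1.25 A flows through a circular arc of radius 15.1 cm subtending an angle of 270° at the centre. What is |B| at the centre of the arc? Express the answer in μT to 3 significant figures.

The Biot–Savart field of a circular arc at its centre is B = μ₀Iφ/(4πR), with φ = 4.712 rad.
B = (4π×10⁻⁷ × 1.25 × 4.712) / (4π × 0.151) = 3.90×10⁻⁶ T.

B ≈ 3.90 μT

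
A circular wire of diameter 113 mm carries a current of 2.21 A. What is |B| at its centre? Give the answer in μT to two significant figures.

At the centre of a circular loop the Biot–Savart law gives B = μ₀I/(2R) (so R = 0.0565 m).
B = (4π×10⁻⁷ × 2.21) / (2 × 0.0565) = 2.46×10⁻⁵ T.

B ≈ 25 μT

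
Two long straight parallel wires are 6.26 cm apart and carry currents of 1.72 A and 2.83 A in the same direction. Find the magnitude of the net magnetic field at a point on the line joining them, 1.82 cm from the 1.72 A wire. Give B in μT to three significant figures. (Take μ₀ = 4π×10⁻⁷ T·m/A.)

B ≈ 6.15 μT

Each long wire gives B = μ₀I/(2πd). Distances are d₁ = 0.0182 m and d₂ = 0.0444 m.
B₁ = 1.89×10⁻⁵ T, B₂ = 1.27×10⁻⁵ T.
Between parallel currents the two contributions point in opposite directions, so they subtract. B = |B₁ − B₂| = |1.89×10⁻⁵ − 1.27×10⁻⁵| = 6.15×10⁻⁶ T.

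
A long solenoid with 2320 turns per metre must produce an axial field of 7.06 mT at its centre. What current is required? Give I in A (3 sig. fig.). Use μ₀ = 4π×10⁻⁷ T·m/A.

Inside a long solenoid B = μ₀nI with n = 2320 m⁻¹, so I = B/(μ₀n).
I = 7.06×10⁻³ / (4π×10⁻⁷ × 2320) = 2.42 A.

I ≈ 2.42 A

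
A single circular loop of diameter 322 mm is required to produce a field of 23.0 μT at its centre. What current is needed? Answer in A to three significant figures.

I ≈ 5.89 A

At the centre of a circular loop B = μ₀I/(2R), so I = 2RB/μ₀.
With R = 0.161 m, I = 2 × 0.161 × 2.30×10⁻⁵ / (4π×10⁻⁷) = 5.89 A.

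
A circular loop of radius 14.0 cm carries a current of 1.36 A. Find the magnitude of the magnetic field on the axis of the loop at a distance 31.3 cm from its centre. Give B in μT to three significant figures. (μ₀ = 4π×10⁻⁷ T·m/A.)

B ≈ 0.415 μT

On the axis of a circular loop, B = μ₀IR² / [2(R²+z²)^(3/2)].
R² + z² = (0.14)² + (0.313)² = 0.1176 m², and (R²+z²)^(3/2) = 4.03×10⁻² m³.
B = (4π×10⁻⁷ × 1.36 × 0.0196) / (2 × 4.03×10⁻²) = 4.15×10⁻⁷ T.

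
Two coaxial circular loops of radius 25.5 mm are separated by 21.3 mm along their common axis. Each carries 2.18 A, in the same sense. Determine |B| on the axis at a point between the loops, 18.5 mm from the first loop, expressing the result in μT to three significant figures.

Each loop contributes B = μ₀IR²/[2(R²+z²)^(3/2)] on the axis, with z measured from that loop.
Loop 1 (z = 0.0185 m): B₁ = 2.85×10⁻⁵ T. Loop 2 (z = 0.0028 m): B₂ = 5.28×10⁻⁵ T.
The fields add: B = B₁ + B₂ = 8.12×10⁻⁵ T.

B ≈ 81.2 μT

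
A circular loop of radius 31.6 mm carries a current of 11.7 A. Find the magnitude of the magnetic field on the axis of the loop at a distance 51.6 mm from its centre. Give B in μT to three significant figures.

B ≈ 33.1 μT

On the axis of a circular loop, B = μ₀IR² / [2(R²+z²)^(3/2)].
R² + z² = (0.0316)² + (0.0516)² = 0.003661 m², and (R²+z²)^(3/2) = 2.22×10⁻⁴ m³.
B = (4π×10⁻⁷ × 11.7 × 0.0009986) / (2 × 2.22×10⁻⁴) = 3.31×10⁻⁵ T.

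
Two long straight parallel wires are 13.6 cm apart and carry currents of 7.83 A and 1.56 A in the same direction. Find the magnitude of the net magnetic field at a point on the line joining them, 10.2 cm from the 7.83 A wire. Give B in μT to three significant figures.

Each long wire gives B = μ₀I/(2πd). Distances are d₁ = 0.102 m and d₂ = 0.034 m.
B₁ = 1.54×10⁻⁵ T, B₂ = 9.18×10⁻⁶ T.
Between parallel currents the two contributions point in opposite directions, so they subtract. B = |B₁ − B₂| = |1.54×10⁻⁵ − 9.18×10⁻⁶| = 6.18×10⁻⁶ T.

B ≈ 6.18 μT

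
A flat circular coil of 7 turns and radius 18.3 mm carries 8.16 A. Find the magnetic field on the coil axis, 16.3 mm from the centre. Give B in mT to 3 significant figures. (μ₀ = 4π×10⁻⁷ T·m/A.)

For an N-turn flat coil, B = Nμ₀IR²/[2(R²+z²)^(3/2)] with R = 0.0183 m, z = 0.0163 m.
B = 7 × 1.17×10⁻⁴ T = 8.17×10⁻⁴ T.

B ≈ 0.817 mT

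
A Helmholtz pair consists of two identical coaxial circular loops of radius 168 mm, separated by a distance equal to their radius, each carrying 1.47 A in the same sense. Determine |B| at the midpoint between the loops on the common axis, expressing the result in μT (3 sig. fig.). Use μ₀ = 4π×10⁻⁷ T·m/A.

Each loop contributes B = μ₀IR²/[2(R²+z²)^(3/2)] on the axis, with z measured from that loop.
Loop 1 (z = 0.084 m): B₁ = 3.93×10⁻⁶ T. Loop 2 (z = 0.084 m): B₂ = 3.93×10⁻⁶ T.
The fields add: B = B₁ + B₂ = 7.87×10⁻⁶ T.

B ≈ 7.87 μT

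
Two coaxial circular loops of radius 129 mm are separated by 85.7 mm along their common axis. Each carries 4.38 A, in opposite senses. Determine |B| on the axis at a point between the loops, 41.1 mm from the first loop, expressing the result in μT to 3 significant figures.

Each loop contributes B = μ₀IR²/[2(R²+z²)^(3/2)] on the axis, with z measured from that loop.
Loop 1 (z = 0.0411 m): B₁ = 1.85×10⁻⁵ T. Loop 2 (z = 0.0446 m): B₂ = 1.80×10⁻⁵ T.
The fields oppose: B = |B₁ − B₂| = 4.44×10⁻⁷ T.

B ≈ 0.444 μT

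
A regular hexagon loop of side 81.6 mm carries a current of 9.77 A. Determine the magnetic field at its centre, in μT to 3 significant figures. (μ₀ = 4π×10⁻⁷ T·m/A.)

B ≈ 83.0 μT

Each side is a finite straight segment at perpendicular distance d = a/(2 tan(π/6)) = 0.07067 m from the centre, with end-angles ±π/6.
One side contributes B₁ = (μ₀I/4πd)·2 sin(π/6) = 1.38×10⁻⁵ T.
All 6 sides add in the same direction: B = 6 × 1.38×10⁻⁵ = 8.30×10⁻⁵ T.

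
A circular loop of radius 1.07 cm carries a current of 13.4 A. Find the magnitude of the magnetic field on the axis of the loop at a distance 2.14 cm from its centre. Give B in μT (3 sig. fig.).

On the axis of a circular loop, B = μ₀IR² / [2(R²+z²)^(3/2)].
R² + z² = (0.0107)² + (0.0214)² = 0.0005725 m², and (R²+z²)^(3/2) = 1.37×10⁻⁵ m³.
B = (4π×10⁻⁷ × 13.4 × 0.0001145) / (2 × 1.37×10⁻⁵) = 7.04×10⁻⁵ T.

B ≈ 70.4 μT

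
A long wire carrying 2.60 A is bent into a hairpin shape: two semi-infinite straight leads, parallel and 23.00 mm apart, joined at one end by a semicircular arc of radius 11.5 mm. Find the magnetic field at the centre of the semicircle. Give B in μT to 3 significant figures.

B ≈ 116 μT

The semicircular arc contributes B_arc = μ₀I·π/(4πR) = μ₀I/(4R) = 7.10×10⁻⁵ T.
Each semi-infinite lead is at perpendicular distance R = 0.0115 m from the centre, with the perpendicular foot at its near end, so it contributes μ₀I/(4πR); both point the same way, together 4.52×10⁻⁵ T.
Arc and leads all point the same direction: B = 7.10×10⁻⁵ + 4.52×10⁻⁵ = 1.16×10⁻⁴ T.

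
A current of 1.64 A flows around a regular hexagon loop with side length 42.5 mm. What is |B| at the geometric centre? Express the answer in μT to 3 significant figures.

B ≈ 26.7 μT

Each side is a finite straight segment at perpendicular distance d = a/(2 tan(π/6)) = 0.03681 m from the centre, with end-angles ±π/6.
One side contributes B₁ = (μ₀I/4πd)·2 sin(π/6) = 4.46×10⁻⁶ T.
All 6 sides add in the same direction: B = 6 × 4.46×10⁻⁶ = 2.67×10⁻⁵ T.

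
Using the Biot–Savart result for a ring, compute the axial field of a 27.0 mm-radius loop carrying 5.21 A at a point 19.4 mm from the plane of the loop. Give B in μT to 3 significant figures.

On the axis of a circular loop, B = μ₀IR² / [2(R²+z²)^(3/2)].
R² + z² = (0.027)² + (0.0194)² = 0.001105 m², and (R²+z²)^(3/2) = 3.67×10⁻⁵ m³.
B = (4π×10⁻⁷ × 5.21 × 0.000729) / (2 × 3.67×10⁻⁵) = 6.49×10⁻⁵ T.

B ≈ 64.9 μT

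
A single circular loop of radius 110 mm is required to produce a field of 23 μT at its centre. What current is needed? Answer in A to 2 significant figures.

I ≈ 4.0 A

At the centre of a circular loop B = μ₀I/(2R), so I = 2RB/μ₀.
With R = 0.11 m, I = 2 × 0.11 × 2.30×10⁻⁵ / (4π×10⁻⁷) = 4.03 A.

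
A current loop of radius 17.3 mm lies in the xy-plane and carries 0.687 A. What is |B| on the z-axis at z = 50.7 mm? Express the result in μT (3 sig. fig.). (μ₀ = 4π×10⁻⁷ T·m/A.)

On the axis of a circular loop, B = μ₀IR² / [2(R²+z²)^(3/2)].
R² + z² = (0.0173)² + (0.0507)² = 0.00287 m², and (R²+z²)^(3/2) = 1.54×10⁻⁴ m³.
B = (4π×10⁻⁷ × 0.687 × 0.0002993) / (2 × 1.54×10⁻⁴) = 8.40×10⁻⁷ T.

B ≈ 0.840 μT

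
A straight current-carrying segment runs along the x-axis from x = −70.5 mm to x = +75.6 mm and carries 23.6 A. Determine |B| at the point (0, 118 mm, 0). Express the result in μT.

For a finite straight segment, B = (μ₀I/4πd)(sinθ₁ + sinθ₂), where θ₁, θ₂ are the angles from the perpendicular to each end.
The perpendicular distance is d = 0.118 m; the end-offsets along the wire are a = 0.0705 m and b = 0.0756 m.
sinθ₁ = 0.0705/√(0.0705²+0.118²) = 0.5129; sinθ₂ = 0.0756/√(0.0756²+0.118²) = 0.5395.
B = (4π×10⁻⁷ × 23.6) / (4π × 0.118) × (0.5129 + 0.5395) = 2.10×10⁻⁵ T.

B ≈ 21.0 μT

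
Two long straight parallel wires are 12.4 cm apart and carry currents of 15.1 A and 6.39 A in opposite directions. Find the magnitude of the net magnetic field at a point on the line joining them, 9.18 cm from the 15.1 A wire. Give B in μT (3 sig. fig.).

B ≈ 72.6 μT

Each long wire gives B = μ₀I/(2πd). Distances are d₁ = 0.0918 m and d₂ = 0.0322 m.
B₁ = 3.29×10⁻⁵ T, B₂ = 3.97×10⁻⁵ T.
Between antiparallel currents both contributions point the same way, so they add. B = B₁ + B₂ = 3.29×10⁻⁵ + 3.97×10⁻⁵ = 7.26×10⁻⁵ T.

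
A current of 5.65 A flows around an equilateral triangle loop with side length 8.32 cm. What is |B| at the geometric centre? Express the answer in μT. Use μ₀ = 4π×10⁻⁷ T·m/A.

Each side is a finite straight segment at perpendicular distance d = a/(2 tan(π/3)) = 0.02402 m from the centre, with end-angles ±π/3.
One side contributes B₁ = (μ₀I/4πd)·2 sin(π/3) = 4.07×10⁻⁵ T.
All 3 sides add in the same direction: B = 3 × 4.07×10⁻⁵ = 1.22×10⁻⁴ T.

B ≈ 122 μT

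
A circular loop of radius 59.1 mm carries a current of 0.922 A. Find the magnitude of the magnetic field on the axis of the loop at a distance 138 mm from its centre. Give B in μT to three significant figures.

B ≈ 0.598 μT

On the axis of a circular loop, B = μ₀IR² / [2(R²+z²)^(3/2)].
R² + z² = (0.0591)² + (0.138)² = 0.02254 m², and (R²+z²)^(3/2) = 3.38×10⁻³ m³.
B = (4π×10⁻⁷ × 0.922 × 0.003493) / (2 × 3.38×10⁻³) = 5.98×10⁻⁷ T.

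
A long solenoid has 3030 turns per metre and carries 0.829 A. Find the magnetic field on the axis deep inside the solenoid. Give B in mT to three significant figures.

Inside a long solenoid, B = μ₀nI with n = 3030 turns/m.
B = 4π×10⁻⁷ × 3030 × 0.829 = 3.16×10⁻³ T.

B ≈ 3.16 mT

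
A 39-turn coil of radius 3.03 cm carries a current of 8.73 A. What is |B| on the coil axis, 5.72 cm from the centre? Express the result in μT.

For an N-turn flat coil, B = Nμ₀IR²/[2(R²+z²)^(3/2)] with R = 0.0303 m, z = 0.0572 m.
B = 39 × 1.86×10⁻⁵ T = 7.24×10⁻⁴ T.

B ≈ 724 μT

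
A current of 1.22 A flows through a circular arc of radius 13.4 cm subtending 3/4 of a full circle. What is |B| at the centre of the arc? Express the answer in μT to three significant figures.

The Biot–Savart field of a circular arc at its centre is B = μ₀Iφ/(4πR), with φ = 4.712 rad.
B = (4π×10⁻⁷ × 1.22 × 4.712) / (4π × 0.134) = 4.29×10⁻⁶ T.

B ≈ 4.29 μT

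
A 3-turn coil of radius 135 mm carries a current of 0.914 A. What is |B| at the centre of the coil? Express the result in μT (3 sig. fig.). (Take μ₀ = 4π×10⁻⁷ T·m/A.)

For an N-turn flat coil, B = Nμ₀I/(2R) with R = 0.135 m.
B = 3 × 4.25×10⁻⁶ T = 1.28×10⁻⁵ T.

B ≈ 12.8 μT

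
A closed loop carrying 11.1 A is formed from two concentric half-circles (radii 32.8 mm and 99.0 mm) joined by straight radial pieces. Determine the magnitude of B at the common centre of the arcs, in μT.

B ≈ 71.1 μT

The radial connectors point toward the centre, so dl × r̂ = 0 and they contribute nothing.
Each semicircle gives μ₀I/(4R): inner arc 1.06×10⁻⁴ T, outer arc 3.52×10⁻⁵ T.
The two arcs carry current in opposite angular senses, so their fields oppose: B = |1.06×10⁻⁴ − 3.52×10⁻⁵| = 7.11×10⁻⁵ T.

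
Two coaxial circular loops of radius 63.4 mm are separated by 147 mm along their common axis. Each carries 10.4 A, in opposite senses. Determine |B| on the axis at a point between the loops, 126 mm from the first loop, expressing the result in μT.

Each loop contributes B = μ₀IR²/[2(R²+z²)^(3/2)] on the axis, with z measured from that loop.
Loop 1 (z = 0.126 m): B₁ = 9.36×10⁻⁶ T. Loop 2 (z = 0.021 m): B₂ = 8.82×10⁻⁵ T.
The fields oppose: B = |B₁ − B₂| = 7.88×10⁻⁵ T.

B ≈ 78.8 μT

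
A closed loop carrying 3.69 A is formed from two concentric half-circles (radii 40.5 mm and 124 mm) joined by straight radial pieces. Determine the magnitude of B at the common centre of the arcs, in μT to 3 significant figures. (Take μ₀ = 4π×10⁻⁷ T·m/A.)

The radial connectors point toward the centre, so dl × r̂ = 0 and they contribute nothing.
Each semicircle gives μ₀I/(4R): inner arc 2.86×10⁻⁵ T, outer arc 9.35×10⁻⁶ T.
The two arcs carry current in opposite angular senses, so their fields oppose: B = |2.86×10⁻⁵ − 9.35×10⁻⁶| = 1.93×10⁻⁵ T.

B ≈ 19.3 μT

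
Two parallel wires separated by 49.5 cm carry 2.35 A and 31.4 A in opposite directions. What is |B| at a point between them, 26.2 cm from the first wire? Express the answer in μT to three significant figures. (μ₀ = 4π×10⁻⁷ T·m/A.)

B ≈ 28.7 μT

Each long wire gives B = μ₀I/(2πd). Distances are d₁ = 0.262 m and d₂ = 0.233 m.
B₁ = 1.79×10⁻⁶ T, B₂ = 2.70×10⁻⁵ T.
Between antiparallel currents both contributions point the same way, so they add. B = B₁ + B₂ = 1.79×10⁻⁶ + 2.70×10⁻⁵ = 2.87×10⁻⁵ T.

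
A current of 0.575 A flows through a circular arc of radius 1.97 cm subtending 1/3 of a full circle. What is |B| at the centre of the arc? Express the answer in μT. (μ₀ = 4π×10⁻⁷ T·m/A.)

The Biot–Savart field of a circular arc at its centre is B = μ₀Iφ/(4πR), with φ = 2.094 rad.
B = (4π×10⁻⁷ × 0.575 × 2.094) / (4π × 0.0197) = 6.11×10⁻⁶ T.

B ≈ 6.11 μT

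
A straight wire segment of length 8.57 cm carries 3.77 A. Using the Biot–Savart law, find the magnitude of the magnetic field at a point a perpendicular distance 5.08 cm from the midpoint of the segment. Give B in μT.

For a finite straight segment, B = (μ₀I/4πd)(sinθ₁ + sinθ₂), where θ₁, θ₂ are the angles from the perpendicular to each end.
The perpendicular from the point meets the wire at its midpoint, so each end is L/2 = 0.04285 m away along the wire.
sinθ₁ = 0.04285/√(0.04285²+0.0508²) = 0.6448; sinθ₂ = 0.04285/√(0.04285²+0.0508²) = 0.6448.
B = (4π×10⁻⁷ × 3.77) / (4π × 0.0508) × (0.6448 + 0.6448) = 9.57×10⁻⁶ T.

B ≈ 9.57 μT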